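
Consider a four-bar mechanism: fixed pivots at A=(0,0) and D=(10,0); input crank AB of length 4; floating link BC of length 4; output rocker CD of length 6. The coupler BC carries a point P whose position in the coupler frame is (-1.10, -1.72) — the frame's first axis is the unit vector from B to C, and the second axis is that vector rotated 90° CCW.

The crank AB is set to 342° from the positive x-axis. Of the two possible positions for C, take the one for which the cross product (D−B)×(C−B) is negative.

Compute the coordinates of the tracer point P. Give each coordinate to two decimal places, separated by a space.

1.76 -1.30

A=(0,0), D=(10.00,0)
B = A + 4.00·(cos342°, sin342°) = (3.8042, -1.2361)
|BD| = 6.3179
circle(B,4.00) ∩ circle(D,6.00): a=1.5761, h=3.6764
  candidates: C₊=(4.6306,2.6776) cross=23.227; C₋=(6.0692,-4.5330) cross=-23.227
  mode - wants cross < 0 → take C=(6.0692,-4.5330) (cross=-23.227)
ex = (C−B)/|BC| = (0.5662,-0.8242); ey = (0.8242,0.5662)
P = B + -1.10·ex + -1.72·ey = (1.7637,-1.3033)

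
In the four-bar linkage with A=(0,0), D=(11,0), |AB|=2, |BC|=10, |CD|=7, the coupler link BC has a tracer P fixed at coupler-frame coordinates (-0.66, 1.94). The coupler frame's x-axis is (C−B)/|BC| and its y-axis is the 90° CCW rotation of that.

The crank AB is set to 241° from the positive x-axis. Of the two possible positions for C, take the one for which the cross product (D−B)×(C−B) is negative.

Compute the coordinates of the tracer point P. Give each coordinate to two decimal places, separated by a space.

A=(0,0), D=(11.00,0)
B = A + 2.00·(cos241°, sin241°) = (-0.9696, -1.7492)
|BD| = 12.0968
circle(B,10.00) ∩ circle(D,7.00): a=8.1564, h=5.7856
  candidates: C₊=(6.2644,5.1550) cross=69.987; C₋=(7.9377,-6.2946) cross=-69.987
  mode - wants cross < 0 → take C=(7.9377,-6.2946) (cross=-69.987)
ex = (C−B)/|BC| = (0.8907,-0.4545); ey = (0.4545,0.8907)
P = B + -0.66·ex + 1.94·ey = (-0.6757,0.2788)

-0.68 0.28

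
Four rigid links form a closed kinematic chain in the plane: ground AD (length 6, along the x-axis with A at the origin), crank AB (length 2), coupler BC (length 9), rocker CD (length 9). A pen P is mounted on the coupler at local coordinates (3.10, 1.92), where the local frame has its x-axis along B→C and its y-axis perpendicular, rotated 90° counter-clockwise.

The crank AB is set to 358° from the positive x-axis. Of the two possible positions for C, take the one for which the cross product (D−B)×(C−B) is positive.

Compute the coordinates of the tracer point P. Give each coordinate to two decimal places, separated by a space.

0.76 3.36

A=(0,0), D=(6.00,0)
B = A + 2.00·(cos358°, sin358°) = (1.9988, -0.0698)
|BD| = 4.0018
circle(B,9.00) ∩ circle(D,9.00): a=2.0009, h=8.7748
  candidates: C₊=(3.8463,8.7385) cross=35.115; C₋=(4.1524,-8.8083) cross=-35.115
  mode + wants cross > 0 → take C=(3.8463,8.7385) (cross=35.115)
ex = (C−B)/|BC| = (0.2053,0.9787); ey = (-0.9787,0.2053)
P = B + 3.10·ex + 1.92·ey = (0.7561,3.3583)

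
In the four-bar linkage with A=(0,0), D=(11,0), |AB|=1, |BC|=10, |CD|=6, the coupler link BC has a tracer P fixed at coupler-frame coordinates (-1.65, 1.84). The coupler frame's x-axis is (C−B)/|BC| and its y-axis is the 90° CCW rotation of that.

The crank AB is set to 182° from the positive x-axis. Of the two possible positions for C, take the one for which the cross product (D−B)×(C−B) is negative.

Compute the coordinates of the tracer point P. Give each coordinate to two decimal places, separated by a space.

-1.52 2.38

A=(0,0), D=(11.00,0)
B = A + 1.00·(cos182°, sin182°) = (-0.9994, -0.0349)
|BD| = 11.9994
circle(B,10.00) ∩ circle(D,6.00): a=8.6665, h=4.9891
  candidates: C₊=(7.6526,4.9794) cross=59.867; C₋=(7.6816,-4.9988) cross=-59.867
  mode - wants cross < 0 → take C=(7.6816,-4.9988) (cross=-59.867)
ex = (C−B)/|BC| = (0.8681,-0.4964); ey = (0.4964,0.8681)
P = B + -1.65·ex + 1.84·ey = (-1.5184,2.3814)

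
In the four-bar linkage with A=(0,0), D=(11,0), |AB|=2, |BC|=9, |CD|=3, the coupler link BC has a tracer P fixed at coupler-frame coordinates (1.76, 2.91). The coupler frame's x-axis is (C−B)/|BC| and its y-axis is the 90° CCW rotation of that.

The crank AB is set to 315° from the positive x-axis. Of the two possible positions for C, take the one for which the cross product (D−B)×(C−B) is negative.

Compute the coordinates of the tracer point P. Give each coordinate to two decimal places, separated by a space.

3.63 1.16

A=(0,0), D=(11.00,0)
B = A + 2.00·(cos315°, sin315°) = (1.4142, -1.4142)
|BD| = 9.6895
circle(B,9.00) ∩ circle(D,3.00): a=8.5601, h=2.7793
  candidates: C₊=(9.4770,2.5847) cross=26.930; C₋=(10.2883,-2.9144) cross=-26.930
  mode - wants cross < 0 → take C=(10.2883,-2.9144) (cross=-26.930)
ex = (C−B)/|BC| = (0.9860,-0.1667); ey = (0.1667,0.9860)
P = B + 1.76·ex + 2.91·ey = (3.6346,1.1617)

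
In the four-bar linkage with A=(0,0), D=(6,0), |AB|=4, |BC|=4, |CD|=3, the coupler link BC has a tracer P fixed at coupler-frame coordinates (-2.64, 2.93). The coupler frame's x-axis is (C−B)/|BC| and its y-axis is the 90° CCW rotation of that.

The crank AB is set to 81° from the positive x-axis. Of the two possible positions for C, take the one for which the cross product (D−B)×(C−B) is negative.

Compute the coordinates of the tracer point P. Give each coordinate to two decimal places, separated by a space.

1.28 7.84

A=(0,0), D=(6.00,0)
B = A + 4.00·(cos81°, sin81°) = (0.6257, 3.9508)
|BD| = 6.6702
circle(B,4.00) ∩ circle(D,3.00): a=3.8598, h=1.0497
  candidates: C₊=(4.3574,2.5103) cross=7.002; C₋=(3.1139,0.8188) cross=-7.002
  mode - wants cross < 0 → take C=(3.1139,0.8188) (cross=-7.002)
ex = (C−B)/|BC| = (0.6220,-0.7830); ey = (0.7830,0.6220)
P = B + -2.64·ex + 2.93·ey = (1.2777,7.8404)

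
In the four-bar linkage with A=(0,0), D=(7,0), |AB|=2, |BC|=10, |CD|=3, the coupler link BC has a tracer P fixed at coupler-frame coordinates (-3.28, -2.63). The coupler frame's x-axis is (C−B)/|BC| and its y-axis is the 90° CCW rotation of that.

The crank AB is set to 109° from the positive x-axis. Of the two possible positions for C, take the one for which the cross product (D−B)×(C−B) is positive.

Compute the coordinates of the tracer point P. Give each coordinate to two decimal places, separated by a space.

A=(0,0), D=(7.00,0)
B = A + 2.00·(cos109°, sin109°) = (-0.6511, 1.8910)
|BD| = 7.8814
circle(B,10.00) ∩ circle(D,3.00): a=9.7138, h=2.3753
  candidates: C₊=(9.3488,1.8663) cross=18.721; C₋=(8.2090,-2.7456) cross=-18.721
  mode + wants cross > 0 → take C=(9.3488,1.8663) (cross=18.721)
ex = (C−B)/|BC| = (1.0000,-0.0025); ey = (0.0025,1.0000)
P = B + -3.28·ex + -2.63·ey = (-3.9376,-0.7308)

-3.94 -0.73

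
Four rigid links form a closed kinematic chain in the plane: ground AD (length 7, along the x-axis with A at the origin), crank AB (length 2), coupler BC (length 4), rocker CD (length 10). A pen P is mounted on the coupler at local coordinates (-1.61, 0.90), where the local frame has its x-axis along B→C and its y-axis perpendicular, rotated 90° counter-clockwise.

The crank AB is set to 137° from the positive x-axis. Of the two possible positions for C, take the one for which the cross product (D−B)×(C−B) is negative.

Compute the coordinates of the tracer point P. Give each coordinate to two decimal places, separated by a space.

A=(0,0), D=(7.00,0)
B = A + 2.00·(cos137°, sin137°) = (-1.4627, 1.3640)
|BD| = 8.5719
circle(B,4.00) ∩ circle(D,10.00): a=-0.6138, h=3.9526
  candidates: C₊=(-1.4397,5.3639) cross=33.882; C₋=(-2.6976,-2.4406) cross=-33.882
  mode - wants cross < 0 → take C=(-2.6976,-2.4406) (cross=-33.882)
ex = (C−B)/|BC| = (-0.3087,-0.9512); ey = (0.9512,-0.3087)
P = B + -1.61·ex + 0.90·ey = (-0.1096,2.6175)

-0.11 2.62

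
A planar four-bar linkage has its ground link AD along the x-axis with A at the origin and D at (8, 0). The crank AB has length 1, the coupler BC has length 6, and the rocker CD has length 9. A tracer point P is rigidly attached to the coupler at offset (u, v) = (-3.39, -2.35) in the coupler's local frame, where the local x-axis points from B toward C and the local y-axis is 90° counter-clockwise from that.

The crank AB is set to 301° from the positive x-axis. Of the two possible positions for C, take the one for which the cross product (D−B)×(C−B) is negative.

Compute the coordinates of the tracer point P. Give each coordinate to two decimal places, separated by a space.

A=(0,0), D=(8.00,0)
B = A + 1.00·(cos301°, sin301°) = (0.5150, -0.8572)
|BD| = 7.5339
circle(B,6.00) ∩ circle(D,9.00): a=0.7804, h=5.9490
  candidates: C₊=(0.6136,5.1420) cross=44.819; C₋=(1.9673,-6.6788) cross=-44.819
  mode - wants cross < 0 → take C=(1.9673,-6.6788) (cross=-44.819)
ex = (C−B)/|BC| = (0.2420,-0.9703); ey = (0.9703,0.2420)
P = B + -3.39·ex + -2.35·ey = (-2.5856,1.8633)

-2.59 1.86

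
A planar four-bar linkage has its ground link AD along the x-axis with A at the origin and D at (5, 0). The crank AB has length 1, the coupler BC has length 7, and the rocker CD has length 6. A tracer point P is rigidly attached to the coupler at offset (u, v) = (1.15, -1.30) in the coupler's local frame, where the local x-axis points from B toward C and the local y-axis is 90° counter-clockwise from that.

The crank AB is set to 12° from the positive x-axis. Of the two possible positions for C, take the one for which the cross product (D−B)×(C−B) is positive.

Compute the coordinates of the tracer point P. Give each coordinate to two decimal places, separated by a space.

A=(0,0), D=(5.00,0)
B = A + 1.00·(cos12°, sin12°) = (0.9781, 0.2079)
|BD| = 4.0272
circle(B,7.00) ∩ circle(D,6.00): a=3.6276, h=5.9867
  candidates: C₊=(4.9100,5.9993) cross=24.110; C₋=(4.2919,-5.9581) cross=-24.110
  mode + wants cross > 0 → take C=(4.9100,5.9993) (cross=24.110)
ex = (C−B)/|BC| = (0.5617,0.8273); ey = (-0.8273,0.5617)
P = B + 1.15·ex + -1.30·ey = (2.6996,0.4292)

2.70 0.43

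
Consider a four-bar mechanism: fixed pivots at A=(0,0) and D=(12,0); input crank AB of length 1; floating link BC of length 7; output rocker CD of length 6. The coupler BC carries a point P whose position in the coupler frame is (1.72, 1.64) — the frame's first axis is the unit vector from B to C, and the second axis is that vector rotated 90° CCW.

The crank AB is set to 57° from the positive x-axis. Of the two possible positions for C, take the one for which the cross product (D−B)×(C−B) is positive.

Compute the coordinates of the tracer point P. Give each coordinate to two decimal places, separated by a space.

A=(0,0), D=(12.00,0)
B = A + 1.00·(cos57°, sin57°) = (0.5446, 0.8387)
|BD| = 11.4860
circle(B,7.00) ∩ circle(D,6.00): a=6.3089, h=3.0328
  candidates: C₊=(7.0582,3.4027) cross=34.834; C₋=(6.6153,-2.6466) cross=-34.834
  mode + wants cross > 0 → take C=(7.0582,3.4027) (cross=34.834)
ex = (C−B)/|BC| = (0.9305,0.3663); ey = (-0.3663,0.9305)
P = B + 1.72·ex + 1.64·ey = (1.5444,2.9947)

1.54 2.99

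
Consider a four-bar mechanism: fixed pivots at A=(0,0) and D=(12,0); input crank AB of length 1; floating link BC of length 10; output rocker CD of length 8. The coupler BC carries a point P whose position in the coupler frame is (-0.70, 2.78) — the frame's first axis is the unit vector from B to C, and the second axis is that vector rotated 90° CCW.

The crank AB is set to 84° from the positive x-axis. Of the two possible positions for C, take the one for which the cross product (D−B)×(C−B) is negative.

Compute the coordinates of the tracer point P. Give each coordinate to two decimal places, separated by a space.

A=(0,0), D=(12.00,0)
B = A + 1.00·(cos84°, sin84°) = (0.1045, 0.9945)
|BD| = 11.9370
circle(B,10.00) ∩ circle(D,8.00): a=7.4764, h=6.6410
  candidates: C₊=(8.1082,6.9896) cross=79.274; C₋=(7.0016,-6.2463) cross=-79.274
  mode - wants cross < 0 → take C=(7.0016,-6.2463) (cross=-79.274)
ex = (C−B)/|BC| = (0.6897,-0.7241); ey = (0.7241,0.6897)
P = B + -0.70·ex + 2.78·ey = (1.6347,3.4188)

1.63 3.42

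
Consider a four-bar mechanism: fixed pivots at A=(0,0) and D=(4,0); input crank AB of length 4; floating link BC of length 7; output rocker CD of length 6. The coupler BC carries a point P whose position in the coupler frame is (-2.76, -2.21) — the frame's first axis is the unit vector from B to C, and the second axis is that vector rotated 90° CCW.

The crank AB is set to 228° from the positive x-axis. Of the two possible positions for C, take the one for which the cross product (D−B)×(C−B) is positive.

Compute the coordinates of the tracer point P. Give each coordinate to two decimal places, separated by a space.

-1.34 -6.25

A=(0,0), D=(4.00,0)
B = A + 4.00·(cos228°, sin228°) = (-2.6765, -2.9726)
|BD| = 7.3084
circle(B,7.00) ∩ circle(D,6.00): a=4.5436, h=5.3250
  candidates: C₊=(-0.6916,3.7401) cross=38.917; C₋=(3.6401,-5.9892) cross=-38.917
  mode + wants cross > 0 → take C=(-0.6916,3.7401) (cross=38.917)
ex = (C−B)/|BC| = (0.2836,0.9590); ey = (-0.9590,0.2836)
P = B + -2.76·ex + -2.21·ey = (-1.3398,-6.2460)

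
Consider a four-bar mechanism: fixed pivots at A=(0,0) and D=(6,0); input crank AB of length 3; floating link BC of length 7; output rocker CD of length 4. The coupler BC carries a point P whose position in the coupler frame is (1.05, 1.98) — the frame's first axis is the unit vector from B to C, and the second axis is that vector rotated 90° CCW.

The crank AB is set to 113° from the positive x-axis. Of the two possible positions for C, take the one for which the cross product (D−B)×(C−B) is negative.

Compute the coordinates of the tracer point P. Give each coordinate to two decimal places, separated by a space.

1.04 3.14

A=(0,0), D=(6.00,0)
B = A + 3.00·(cos113°, sin113°) = (-1.1722, 2.7615)
|BD| = 7.6855
circle(B,7.00) ∩ circle(D,4.00): a=5.9896, h=3.6227
  candidates: C₊=(5.7191,3.9901) cross=27.842; C₋=(3.1157,-2.7715) cross=-27.842
  mode - wants cross < 0 → take C=(3.1157,-2.7715) (cross=-27.842)
ex = (C−B)/|BC| = (0.6126,-0.7904); ey = (0.7904,0.6126)
P = B + 1.05·ex + 1.98·ey = (1.0360,3.1444)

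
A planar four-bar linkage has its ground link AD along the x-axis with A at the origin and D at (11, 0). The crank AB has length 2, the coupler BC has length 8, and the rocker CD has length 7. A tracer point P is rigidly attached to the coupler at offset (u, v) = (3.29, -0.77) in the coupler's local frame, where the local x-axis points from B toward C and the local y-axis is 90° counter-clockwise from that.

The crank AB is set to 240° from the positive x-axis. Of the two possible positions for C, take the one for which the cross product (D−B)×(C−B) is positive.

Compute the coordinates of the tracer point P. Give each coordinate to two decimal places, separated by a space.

1.97 -0.12

A=(0,0), D=(11.00,0)
B = A + 2.00·(cos240°, sin240°) = (-1.0000, -1.7321)
|BD| = 12.1244
circle(B,8.00) ∩ circle(D,7.00): a=6.6808, h=4.4008
  candidates: C₊=(4.9836,3.5780) cross=53.357; C₋=(6.2409,-5.1334) cross=-53.357
  mode + wants cross > 0 → take C=(4.9836,3.5780) (cross=53.357)
ex = (C−B)/|BC| = (0.7479,0.6638); ey = (-0.6638,0.7479)
P = B + 3.29·ex + -0.77·ey = (1.9718,-0.1242)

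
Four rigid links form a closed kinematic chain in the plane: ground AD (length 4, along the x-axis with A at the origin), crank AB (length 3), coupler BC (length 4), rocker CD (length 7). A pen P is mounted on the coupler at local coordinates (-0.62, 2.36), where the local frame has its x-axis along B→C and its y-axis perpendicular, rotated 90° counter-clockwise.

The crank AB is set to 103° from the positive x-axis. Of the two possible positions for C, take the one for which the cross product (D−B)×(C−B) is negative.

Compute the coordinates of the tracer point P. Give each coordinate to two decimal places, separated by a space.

1.61 2.06

A=(0,0), D=(4.00,0)
B = A + 3.00·(cos103°, sin103°) = (-0.6749, 2.9231)
|BD| = 5.5135
circle(B,4.00) ∩ circle(D,7.00): a=-0.2359, h=3.9930
  candidates: C₊=(1.2421,6.4338) cross=22.016; C₋=(-2.9919,-0.3375) cross=-22.016
  mode - wants cross < 0 → take C=(-2.9919,-0.3375) (cross=-22.016)
ex = (C−B)/|BC| = (-0.5793,-0.8151); ey = (0.8151,-0.5793)
P = B + -0.62·ex + 2.36·ey = (1.6080,2.0615)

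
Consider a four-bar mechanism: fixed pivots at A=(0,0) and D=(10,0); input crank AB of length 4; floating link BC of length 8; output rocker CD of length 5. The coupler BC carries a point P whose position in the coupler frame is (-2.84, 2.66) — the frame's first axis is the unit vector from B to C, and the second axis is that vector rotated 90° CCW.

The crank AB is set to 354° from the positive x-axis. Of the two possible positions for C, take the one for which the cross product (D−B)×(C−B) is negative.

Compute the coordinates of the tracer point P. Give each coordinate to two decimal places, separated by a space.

3.16 3.39

A=(0,0), D=(10.00,0)
B = A + 4.00·(cos354°, sin354°) = (3.9781, -0.4181)
|BD| = 6.0364
circle(B,8.00) ∩ circle(D,5.00): a=6.2486, h=4.9955
  candidates: C₊=(9.8657,4.9982) cross=30.155; C₋=(10.5577,-4.9688) cross=-30.155
  mode - wants cross < 0 → take C=(10.5577,-4.9688) (cross=-30.155)
ex = (C−B)/|BC| = (0.8225,-0.5688); ey = (0.5688,0.8225)
P = B + -2.84·ex + 2.66·ey = (3.1554,3.3851)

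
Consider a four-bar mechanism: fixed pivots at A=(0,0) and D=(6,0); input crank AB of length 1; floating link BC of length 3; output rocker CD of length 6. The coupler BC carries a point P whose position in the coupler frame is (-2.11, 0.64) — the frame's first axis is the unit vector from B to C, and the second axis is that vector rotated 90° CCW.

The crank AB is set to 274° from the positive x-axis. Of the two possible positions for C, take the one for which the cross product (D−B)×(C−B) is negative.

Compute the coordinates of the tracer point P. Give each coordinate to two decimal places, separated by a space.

A=(0,0), D=(6.00,0)
B = A + 1.00·(cos274°, sin274°) = (0.0698, -0.9976)
|BD| = 6.0136
circle(B,3.00) ∩ circle(D,6.00): a=0.7619, h=2.9017
  candidates: C₊=(0.3397,1.9903) cross=17.449; C₋=(1.3024,-3.7326) cross=-17.449
  mode - wants cross < 0 → take C=(1.3024,-3.7326) (cross=-17.449)
ex = (C−B)/|BC| = (0.4109,-0.9117); ey = (0.9117,0.4109)
P = B + -2.11·ex + 0.64·ey = (-0.2137,1.1891)

-0.21 1.19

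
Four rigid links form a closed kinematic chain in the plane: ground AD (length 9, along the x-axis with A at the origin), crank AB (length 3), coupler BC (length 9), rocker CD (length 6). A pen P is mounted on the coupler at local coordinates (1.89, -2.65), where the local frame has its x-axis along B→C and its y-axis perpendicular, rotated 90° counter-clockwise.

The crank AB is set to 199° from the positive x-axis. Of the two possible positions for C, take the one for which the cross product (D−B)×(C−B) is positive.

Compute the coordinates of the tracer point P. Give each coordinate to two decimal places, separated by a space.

0.22 -2.10

A=(0,0), D=(9.00,0)
B = A + 3.00·(cos199°, sin199°) = (-2.8366, -0.9767)
|BD| = 11.8768
circle(B,9.00) ∩ circle(D,6.00): a=7.8328, h=4.4324
  candidates: C₊=(4.6052,4.0849) cross=52.643; C₋=(5.3343,-4.7500) cross=-52.643
  mode + wants cross > 0 → take C=(4.6052,4.0849) (cross=52.643)
ex = (C−B)/|BC| = (0.8269,0.5624); ey = (-0.5624,0.8269)
P = B + 1.89·ex + -2.65·ey = (0.2166,-2.1050)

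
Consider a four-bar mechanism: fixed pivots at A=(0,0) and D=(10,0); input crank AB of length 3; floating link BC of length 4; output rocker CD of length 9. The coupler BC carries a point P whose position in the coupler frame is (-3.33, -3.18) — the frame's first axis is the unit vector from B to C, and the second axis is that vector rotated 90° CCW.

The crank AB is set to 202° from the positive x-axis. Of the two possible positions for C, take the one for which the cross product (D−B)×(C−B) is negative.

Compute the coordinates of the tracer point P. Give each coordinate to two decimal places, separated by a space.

-6.56 -3.75

A=(0,0), D=(10.00,0)
B = A + 3.00·(cos202°, sin202°) = (-2.7816, -1.1238)
|BD| = 12.8309
circle(B,4.00) ∩ circle(D,9.00): a=3.8825, h=0.9625
  candidates: C₊=(1.0017,0.1750) cross=12.350; C₋=(1.1703,-1.7426) cross=-12.350
  mode - wants cross < 0 → take C=(1.1703,-1.7426) (cross=-12.350)
ex = (C−B)/|BC| = (0.9880,-0.1547); ey = (0.1547,0.9880)
P = B + -3.33·ex + -3.18·ey = (-6.5634,-3.7505)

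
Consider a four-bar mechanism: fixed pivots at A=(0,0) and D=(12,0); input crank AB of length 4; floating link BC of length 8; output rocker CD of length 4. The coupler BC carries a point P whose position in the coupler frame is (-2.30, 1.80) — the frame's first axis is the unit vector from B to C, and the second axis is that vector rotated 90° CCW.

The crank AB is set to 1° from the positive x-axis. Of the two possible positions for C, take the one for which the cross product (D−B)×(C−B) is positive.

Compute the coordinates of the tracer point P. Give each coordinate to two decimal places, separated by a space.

1.12 0.56

A=(0,0), D=(12.00,0)
B = A + 4.00·(cos1°, sin1°) = (3.9994, 0.0698)
|BD| = 8.0009
circle(B,8.00) ∩ circle(D,4.00): a=7.0001, h=3.8728
  candidates: C₊=(11.0330,3.8814) cross=30.986; C₋=(10.9654,-3.8639) cross=-30.986
  mode + wants cross > 0 → take C=(11.0330,3.8814) (cross=30.986)
ex = (C−B)/|BC| = (0.8792,0.4764); ey = (-0.4764,0.8792)
P = B + -2.30·ex + 1.80·ey = (1.1196,0.5566)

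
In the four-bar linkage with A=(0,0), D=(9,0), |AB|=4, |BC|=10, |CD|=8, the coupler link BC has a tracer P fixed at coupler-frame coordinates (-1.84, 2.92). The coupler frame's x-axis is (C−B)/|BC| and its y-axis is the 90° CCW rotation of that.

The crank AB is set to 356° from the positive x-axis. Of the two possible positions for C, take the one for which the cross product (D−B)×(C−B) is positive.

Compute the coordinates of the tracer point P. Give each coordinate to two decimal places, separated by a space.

A=(0,0), D=(9.00,0)
B = A + 4.00·(cos356°, sin356°) = (3.9903, -0.2790)
|BD| = 5.0175
circle(B,10.00) ∩ circle(D,8.00): a=6.0962, h=7.9269
  candidates: C₊=(9.6362,7.9747) cross=39.774; C₋=(10.5178,-7.8547) cross=-39.774
  mode + wants cross > 0 → take C=(9.6362,7.9747) (cross=39.774)
ex = (C−B)/|BC| = (0.5646,0.8254); ey = (-0.8254,0.5646)
P = B + -1.84·ex + 2.92·ey = (0.5413,-0.1491)

0.54 -0.15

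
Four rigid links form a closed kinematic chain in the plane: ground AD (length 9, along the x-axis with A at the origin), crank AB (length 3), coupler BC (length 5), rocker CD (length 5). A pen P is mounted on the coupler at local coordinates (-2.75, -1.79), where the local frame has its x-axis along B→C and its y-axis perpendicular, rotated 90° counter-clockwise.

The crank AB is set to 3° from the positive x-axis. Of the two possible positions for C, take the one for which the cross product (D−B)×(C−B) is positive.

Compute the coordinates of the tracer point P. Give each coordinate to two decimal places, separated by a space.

2.69 -3.11

A=(0,0), D=(9.00,0)
B = A + 3.00·(cos3°, sin3°) = (2.9959, 0.1570)
|BD| = 6.0062
circle(B,5.00) ∩ circle(D,5.00): a=3.0031, h=3.9977
  candidates: C₊=(6.1024,4.0748) cross=24.011; C₋=(5.8934,-3.9178) cross=-24.011
  mode + wants cross > 0 → take C=(6.1024,4.0748) (cross=24.011)
ex = (C−B)/|BC| = (0.6213,0.7836); ey = (-0.7836,0.6213)
P = B + -2.75·ex + -1.79·ey = (2.6899,-3.1099)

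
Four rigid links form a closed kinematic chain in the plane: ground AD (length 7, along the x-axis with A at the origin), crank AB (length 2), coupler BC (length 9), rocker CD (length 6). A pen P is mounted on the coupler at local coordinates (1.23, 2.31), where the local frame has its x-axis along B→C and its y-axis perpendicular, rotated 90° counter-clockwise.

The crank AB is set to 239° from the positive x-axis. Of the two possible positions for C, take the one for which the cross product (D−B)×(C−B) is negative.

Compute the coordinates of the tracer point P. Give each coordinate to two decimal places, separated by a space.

A=(0,0), D=(7.00,0)
B = A + 2.00·(cos239°, sin239°) = (-1.0301, -1.7143)
|BD| = 8.2110
circle(B,9.00) ∩ circle(D,6.00): a=6.8457, h=5.8426
  candidates: C₊=(4.4449,5.4288) cross=47.974; C₋=(6.8846,-5.9989) cross=-47.974
  mode - wants cross < 0 → take C=(6.8846,-5.9989) (cross=-47.974)
ex = (C−B)/|BC| = (0.8794,-0.4761); ey = (0.4761,0.8794)
P = B + 1.23·ex + 2.31·ey = (1.1513,-0.2684)

1.15 -0.27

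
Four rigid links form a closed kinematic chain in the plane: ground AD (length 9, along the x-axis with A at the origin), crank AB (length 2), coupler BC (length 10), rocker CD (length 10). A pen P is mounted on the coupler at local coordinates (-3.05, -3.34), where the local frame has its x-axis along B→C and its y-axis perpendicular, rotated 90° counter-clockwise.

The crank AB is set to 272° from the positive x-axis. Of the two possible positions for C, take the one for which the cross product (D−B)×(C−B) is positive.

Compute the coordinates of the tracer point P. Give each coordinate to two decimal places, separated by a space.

A=(0,0), D=(9.00,0)
B = A + 2.00·(cos272°, sin272°) = (0.0698, -1.9988)
|BD| = 9.1512
circle(B,10.00) ∩ circle(D,10.00): a=4.5756, h=8.8918
  candidates: C₊=(2.5928,7.6777) cross=81.370; C₋=(6.4770,-9.6765) cross=-81.370
  mode + wants cross > 0 → take C=(2.5928,7.6777) (cross=81.370)
ex = (C−B)/|BC| = (0.2523,0.9676); ey = (-0.9676,0.2523)
P = B + -3.05·ex + -3.34·ey = (2.5322,-5.7928)

2.53 -5.79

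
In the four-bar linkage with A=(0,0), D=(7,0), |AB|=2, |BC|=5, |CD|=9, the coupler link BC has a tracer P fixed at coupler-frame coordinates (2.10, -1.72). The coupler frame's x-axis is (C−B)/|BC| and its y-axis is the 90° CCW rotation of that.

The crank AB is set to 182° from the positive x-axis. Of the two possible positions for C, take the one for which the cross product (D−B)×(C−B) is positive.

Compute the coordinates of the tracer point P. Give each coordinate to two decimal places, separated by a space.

0.22 1.49

A=(0,0), D=(7.00,0)
B = A + 2.00·(cos182°, sin182°) = (-1.9988, -0.0698)
|BD| = 8.9991
circle(B,5.00) ∩ circle(D,9.00): a=1.3881, h=4.8035
  candidates: C₊=(-0.6480,4.7443) cross=43.227; C₋=(-0.5735,-4.8623) cross=-43.227
  mode + wants cross > 0 → take C=(-0.6480,4.7443) (cross=43.227)
ex = (C−B)/|BC| = (0.2702,0.9628); ey = (-0.9628,0.2702)
P = B + 2.10·ex + -1.72·ey = (0.2246,1.4874)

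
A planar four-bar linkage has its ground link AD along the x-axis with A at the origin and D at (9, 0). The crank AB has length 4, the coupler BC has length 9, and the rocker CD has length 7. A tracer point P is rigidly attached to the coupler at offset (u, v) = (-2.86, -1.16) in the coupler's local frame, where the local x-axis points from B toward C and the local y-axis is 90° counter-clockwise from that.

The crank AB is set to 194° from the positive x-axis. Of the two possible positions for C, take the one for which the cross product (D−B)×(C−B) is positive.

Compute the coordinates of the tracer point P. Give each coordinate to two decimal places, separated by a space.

-5.54 -3.57

A=(0,0), D=(9.00,0)
B = A + 4.00·(cos194°, sin194°) = (-3.8812, -0.9677)
|BD| = 12.9175
circle(B,9.00) ∩ circle(D,7.00): a=7.6974, h=4.6637
  candidates: C₊=(3.4452,4.2596) cross=60.244; C₋=(4.1439,-5.0417) cross=-60.244
  mode + wants cross > 0 → take C=(3.4452,4.2596) (cross=60.244)
ex = (C−B)/|BC| = (0.8140,0.5808); ey = (-0.5808,0.8140)
P = B + -2.86·ex + -1.16·ey = (-5.5356,-3.5731)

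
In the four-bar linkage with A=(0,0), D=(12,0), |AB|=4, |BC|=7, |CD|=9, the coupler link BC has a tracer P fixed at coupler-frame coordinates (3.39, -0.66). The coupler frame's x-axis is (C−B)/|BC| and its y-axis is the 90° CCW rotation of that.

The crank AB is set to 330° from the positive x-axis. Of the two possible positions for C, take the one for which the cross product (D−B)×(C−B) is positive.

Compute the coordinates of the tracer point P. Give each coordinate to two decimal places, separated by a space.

A=(0,0), D=(12.00,0)
B = A + 4.00·(cos330°, sin330°) = (3.4641, -2.0000)
|BD| = 8.7671
circle(B,7.00) ∩ circle(D,9.00): a=2.5585, h=6.5157
  candidates: C₊=(4.4688,4.9275) cross=57.123; C₋=(7.4416,-7.7602) cross=-57.123
  mode + wants cross > 0 → take C=(4.4688,4.9275) (cross=57.123)
ex = (C−B)/|BC| = (0.1435,0.9896); ey = (-0.9896,0.1435)
P = B + 3.39·ex + -0.66·ey = (4.6038,1.2602)

4.60 1.26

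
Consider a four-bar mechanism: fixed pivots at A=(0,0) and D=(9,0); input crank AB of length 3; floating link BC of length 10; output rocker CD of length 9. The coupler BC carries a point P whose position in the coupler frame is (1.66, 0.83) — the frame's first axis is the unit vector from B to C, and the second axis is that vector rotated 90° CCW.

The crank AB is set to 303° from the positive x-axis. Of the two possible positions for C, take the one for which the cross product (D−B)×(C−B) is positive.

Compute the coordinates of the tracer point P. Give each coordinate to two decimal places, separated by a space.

A=(0,0), D=(9.00,0)
B = A + 3.00·(cos303°, sin303°) = (1.6339, -2.5160)
|BD| = 7.7839
circle(B,10.00) ∩ circle(D,9.00): a=5.1124, h=8.5944
  candidates: C₊=(3.6939,7.2695) cross=66.898; C₋=(9.2499,-8.9965) cross=-66.898
  mode + wants cross > 0 → take C=(3.6939,7.2695) (cross=66.898)
ex = (C−B)/|BC| = (0.2060,0.9786); ey = (-0.9786,0.2060)
P = B + 1.66·ex + 0.83·ey = (1.1637,-0.7206)

1.16 -0.72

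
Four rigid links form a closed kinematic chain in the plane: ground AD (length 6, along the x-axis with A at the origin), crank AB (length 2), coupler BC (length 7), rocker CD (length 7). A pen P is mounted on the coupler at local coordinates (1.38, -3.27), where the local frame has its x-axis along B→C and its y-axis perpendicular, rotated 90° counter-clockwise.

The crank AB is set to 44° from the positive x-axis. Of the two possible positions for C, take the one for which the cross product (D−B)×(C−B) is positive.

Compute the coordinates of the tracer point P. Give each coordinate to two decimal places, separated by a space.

4.88 0.53

A=(0,0), D=(6.00,0)
B = A + 2.00·(cos44°, sin44°) = (1.4387, 1.3893)
|BD| = 4.7682
circle(B,7.00) ∩ circle(D,7.00): a=2.3841, h=6.5815
  candidates: C₊=(5.6370,6.9906) cross=31.382; C₋=(1.8017,-5.6013) cross=-31.382
  mode + wants cross > 0 → take C=(5.6370,6.9906) (cross=31.382)
ex = (C−B)/|BC| = (0.5998,0.8002); ey = (-0.8002,0.5998)
P = B + 1.38·ex + -3.27·ey = (4.8829,0.5324)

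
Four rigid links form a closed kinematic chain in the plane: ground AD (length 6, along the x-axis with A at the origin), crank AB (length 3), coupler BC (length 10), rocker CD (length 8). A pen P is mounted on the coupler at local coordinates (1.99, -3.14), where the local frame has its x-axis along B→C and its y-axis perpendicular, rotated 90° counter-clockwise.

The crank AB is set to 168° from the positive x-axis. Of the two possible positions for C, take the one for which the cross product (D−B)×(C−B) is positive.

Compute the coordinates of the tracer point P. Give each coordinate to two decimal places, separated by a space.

0.70 -0.15

A=(0,0), D=(6.00,0)
B = A + 3.00·(cos168°, sin168°) = (-2.9344, 0.6237)
|BD| = 8.9562
circle(B,10.00) ∩ circle(D,8.00): a=6.4879, h=7.6097
  candidates: C₊=(4.0676,7.7631) cross=68.154; C₋=(3.0077,-7.4193) cross=-68.154
  mode + wants cross > 0 → take C=(4.0676,7.7631) (cross=68.154)
ex = (C−B)/|BC| = (0.7002,0.7139); ey = (-0.7139,0.7002)
P = B + 1.99·ex + -3.14·ey = (0.7007,-0.1542)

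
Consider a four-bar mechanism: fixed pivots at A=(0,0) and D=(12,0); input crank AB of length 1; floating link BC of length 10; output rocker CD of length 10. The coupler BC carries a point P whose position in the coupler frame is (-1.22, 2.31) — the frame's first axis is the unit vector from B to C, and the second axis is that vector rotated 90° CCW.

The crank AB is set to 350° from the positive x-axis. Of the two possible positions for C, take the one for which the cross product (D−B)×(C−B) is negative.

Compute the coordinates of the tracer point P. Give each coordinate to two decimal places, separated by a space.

A=(0,0), D=(12.00,0)
B = A + 1.00·(cos350°, sin350°) = (0.9848, -0.1736)
|BD| = 11.0166
circle(B,10.00) ∩ circle(D,10.00): a=5.5083, h=8.3462
  candidates: C₊=(6.3608,8.2583) cross=91.946; C₋=(6.6240,-8.4320) cross=-91.946
  mode - wants cross < 0 → take C=(6.6240,-8.4320) (cross=-91.946)
ex = (C−B)/|BC| = (0.5639,-0.8258); ey = (0.8258,0.5639)
P = B + -1.22·ex + 2.31·ey = (2.2045,2.1365)

2.20 2.14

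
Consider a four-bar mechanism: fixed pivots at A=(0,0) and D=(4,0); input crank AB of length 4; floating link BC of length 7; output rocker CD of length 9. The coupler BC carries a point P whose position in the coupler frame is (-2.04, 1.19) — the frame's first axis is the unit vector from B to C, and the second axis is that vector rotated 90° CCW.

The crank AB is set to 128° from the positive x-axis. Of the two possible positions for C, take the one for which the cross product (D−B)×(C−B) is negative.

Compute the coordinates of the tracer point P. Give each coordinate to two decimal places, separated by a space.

-0.79 4.82

A=(0,0), D=(4.00,0)
B = A + 4.00·(cos128°, sin128°) = (-2.4626, 3.1520)
|BD| = 7.1904
circle(B,7.00) ∩ circle(D,9.00): a=1.3700, h=6.8646
  candidates: C₊=(1.7779,8.7214) cross=49.359; C₋=(-4.2406,-3.6184) cross=-49.359
  mode - wants cross < 0 → take C=(-4.2406,-3.6184) (cross=-49.359)
ex = (C−B)/|BC| = (-0.2540,-0.9672); ey = (0.9672,-0.2540)
P = B + -2.04·ex + 1.19·ey = (-0.7935,4.8229)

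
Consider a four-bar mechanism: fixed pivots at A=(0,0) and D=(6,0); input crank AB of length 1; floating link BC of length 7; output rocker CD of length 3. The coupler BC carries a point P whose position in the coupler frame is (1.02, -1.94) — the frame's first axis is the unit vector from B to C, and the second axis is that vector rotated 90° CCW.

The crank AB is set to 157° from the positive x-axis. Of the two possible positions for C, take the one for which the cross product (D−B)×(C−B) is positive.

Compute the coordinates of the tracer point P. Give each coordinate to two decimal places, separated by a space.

A=(0,0), D=(6.00,0)
B = A + 1.00·(cos157°, sin157°) = (-0.9205, 0.3907)
|BD| = 6.9315
circle(B,7.00) ∩ circle(D,3.00): a=6.3511, h=2.9433
  candidates: C₊=(5.5864,2.9714) cross=20.402; C₋=(5.2546,-2.9059) cross=-20.402
  mode + wants cross > 0 → take C=(5.5864,2.9714) (cross=20.402)
ex = (C−B)/|BC| = (0.9296,0.3687); ey = (-0.3687,0.9296)
P = B + 1.02·ex + -1.94·ey = (0.7429,-1.0366)

0.74 -1.04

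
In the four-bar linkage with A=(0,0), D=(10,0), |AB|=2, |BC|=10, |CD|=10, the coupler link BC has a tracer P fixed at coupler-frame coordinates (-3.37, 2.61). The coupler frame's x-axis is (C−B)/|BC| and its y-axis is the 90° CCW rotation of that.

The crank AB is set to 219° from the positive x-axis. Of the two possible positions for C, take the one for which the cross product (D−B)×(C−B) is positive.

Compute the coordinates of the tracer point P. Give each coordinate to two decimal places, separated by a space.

-5.48 -2.92

A=(0,0), D=(10.00,0)
B = A + 2.00·(cos219°, sin219°) = (-1.5543, -1.2586)
|BD| = 11.6226
circle(B,10.00) ∩ circle(D,10.00): a=5.8113, h=8.1381
  candidates: C₊=(3.3416,7.4609) cross=94.586; C₋=(5.1041,-8.7196) cross=-94.586
  mode + wants cross > 0 → take C=(3.3416,7.4609) (cross=94.586)
ex = (C−B)/|BC| = (0.4896,0.8720); ey = (-0.8720,0.4896)
P = B + -3.37·ex + 2.61·ey = (-5.4800,-2.9193)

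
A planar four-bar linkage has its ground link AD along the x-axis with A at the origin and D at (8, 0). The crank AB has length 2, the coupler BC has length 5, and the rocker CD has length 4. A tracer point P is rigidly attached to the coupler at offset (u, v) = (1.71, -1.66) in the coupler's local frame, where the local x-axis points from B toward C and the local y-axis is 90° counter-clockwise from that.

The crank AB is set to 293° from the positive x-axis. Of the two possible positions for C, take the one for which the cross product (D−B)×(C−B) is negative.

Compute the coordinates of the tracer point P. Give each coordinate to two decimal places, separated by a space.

1.98 -3.90

A=(0,0), D=(8.00,0)
B = A + 2.00·(cos293°, sin293°) = (0.7815, -1.8410)
|BD| = 7.4496
circle(B,5.00) ∩ circle(D,4.00): a=4.3289, h=2.5022
  candidates: C₊=(4.3577,1.6534) cross=18.640; C₋=(5.5944,-3.1958) cross=-18.640
  mode - wants cross < 0 → take C=(5.5944,-3.1958) (cross=-18.640)
ex = (C−B)/|BC| = (0.9626,-0.2710); ey = (0.2710,0.9626)
P = B + 1.71·ex + -1.66·ey = (1.9777,-3.9023)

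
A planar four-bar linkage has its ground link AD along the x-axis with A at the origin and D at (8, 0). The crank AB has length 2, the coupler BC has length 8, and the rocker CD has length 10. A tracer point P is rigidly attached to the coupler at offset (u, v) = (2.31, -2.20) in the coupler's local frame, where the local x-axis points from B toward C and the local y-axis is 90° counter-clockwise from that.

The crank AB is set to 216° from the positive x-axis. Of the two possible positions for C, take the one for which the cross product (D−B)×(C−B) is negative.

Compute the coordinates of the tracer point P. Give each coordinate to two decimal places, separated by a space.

A=(0,0), D=(8.00,0)
B = A + 2.00·(cos216°, sin216°) = (-1.6180, -1.1756)
|BD| = 9.6896
circle(B,8.00) ∩ circle(D,10.00): a=2.9871, h=7.4214
  candidates: C₊=(0.4467,6.5534) cross=71.910; C₋=(2.2474,-8.1797) cross=-71.910
  mode - wants cross < 0 → take C=(2.2474,-8.1797) (cross=-71.910)
ex = (C−B)/|BC| = (0.4832,-0.8755); ey = (0.8755,0.4832)
P = B + 2.31·ex + -2.20·ey = (-2.4280,-4.2610)

-2.43 -4.26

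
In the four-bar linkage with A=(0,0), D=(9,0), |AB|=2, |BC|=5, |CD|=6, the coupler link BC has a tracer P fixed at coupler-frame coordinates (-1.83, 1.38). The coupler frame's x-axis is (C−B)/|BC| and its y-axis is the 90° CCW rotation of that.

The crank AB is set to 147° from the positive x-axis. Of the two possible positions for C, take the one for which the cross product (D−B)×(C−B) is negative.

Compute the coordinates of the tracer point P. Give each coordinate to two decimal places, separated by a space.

A=(0,0), D=(9.00,0)
B = A + 2.00·(cos147°, sin147°) = (-1.6773, 1.0893)
|BD| = 10.7328
circle(B,5.00) ∩ circle(D,6.00): a=4.8539, h=1.1997
  candidates: C₊=(3.2733,1.7902) cross=12.876; C₋=(3.0298,-0.5969) cross=-12.876
  mode - wants cross < 0 → take C=(3.0298,-0.5969) (cross=-12.876)
ex = (C−B)/|BC| = (0.9414,-0.3372); ey = (0.3372,0.9414)
P = B + -1.83·ex + 1.38·ey = (-2.9348,3.0056)

-2.93 3.01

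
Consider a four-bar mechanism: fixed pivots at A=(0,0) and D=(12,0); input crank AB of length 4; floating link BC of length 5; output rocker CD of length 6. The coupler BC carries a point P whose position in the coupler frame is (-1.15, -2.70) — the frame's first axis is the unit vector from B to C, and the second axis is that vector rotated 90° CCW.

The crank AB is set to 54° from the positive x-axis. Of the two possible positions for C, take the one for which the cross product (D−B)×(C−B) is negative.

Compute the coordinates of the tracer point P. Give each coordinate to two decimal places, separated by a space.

-0.33 2.05

A=(0,0), D=(12.00,0)
B = A + 4.00·(cos54°, sin54°) = (2.3511, 3.2361)
|BD| = 10.1771
circle(B,5.00) ∩ circle(D,6.00): a=4.5481, h=2.0772
  candidates: C₊=(7.3237,3.7593) cross=21.140; C₋=(6.0027,-0.1795) cross=-21.140
  mode - wants cross < 0 → take C=(6.0027,-0.1795) (cross=-21.140)
ex = (C−B)/|BC| = (0.7303,-0.6831); ey = (0.6831,0.7303)
P = B + -1.15·ex + -2.70·ey = (-0.3331,2.0498)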